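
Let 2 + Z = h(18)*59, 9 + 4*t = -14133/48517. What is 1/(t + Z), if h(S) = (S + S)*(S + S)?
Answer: 13862/1059884045 ≈ 1.3079e-5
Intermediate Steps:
t = -32199/13862 (t = -9/4 + (-14133/48517)/4 = -9/4 + (-14133*1/48517)/4 = -9/4 + (¼)*(-2019/6931) = -9/4 - 2019/27724 = -32199/13862 ≈ -2.3228)
h(S) = 4*S² (h(S) = (2*S)*(2*S) = 4*S²)
Z = 76462 (Z = -2 + (4*18²)*59 = -2 + (4*324)*59 = -2 + 1296*59 = -2 + 76464 = 76462)
1/(t + Z) = 1/(-32199/13862 + 76462) = 1/(1059884045/13862) = 13862/1059884045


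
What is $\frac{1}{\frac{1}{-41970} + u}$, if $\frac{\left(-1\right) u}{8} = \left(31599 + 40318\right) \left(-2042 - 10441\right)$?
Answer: $\frac{41970}{301425152517359} \approx 1.3924 \cdot 10^{-10}$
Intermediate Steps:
$u = 7181919288$ ($u = - 8 \left(31599 + 40318\right) \left(-2042 - 10441\right) = - 8 \cdot 71917 \left(-12483\right) = \left(-8\right) \left(-897739911\right) = 7181919288$)
$\frac{1}{\frac{1}{-41970} + u} = \frac{1}{\frac{1}{-41970} + 7181919288} = \frac{1}{- \frac{1}{41970} + 7181919288} = \frac{1}{\frac{301425152517359}{41970}} = \frac{41970}{301425152517359}$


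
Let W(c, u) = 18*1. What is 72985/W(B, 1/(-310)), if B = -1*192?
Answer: 72985/18 ≈ 4054.7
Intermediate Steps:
B = -192
W(c, u) = 18
72985/W(B, 1/(-310)) = 72985/18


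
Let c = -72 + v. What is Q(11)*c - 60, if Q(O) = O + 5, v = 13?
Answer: -1004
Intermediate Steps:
Q(O) = 5 + O
c = -59 (c = -72 + 13 = -59)
Q(11)*c - 60 = (5 + 11)*(-59) - 60 = 16*(-59) - 60 = -944 - 60 = -1004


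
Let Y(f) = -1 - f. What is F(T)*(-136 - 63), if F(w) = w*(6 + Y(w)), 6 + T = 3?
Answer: 4776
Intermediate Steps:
T = -3 (T = -6 + 3 = -3)
F(w) = w*(5 - w) (F(w) = w*(6 + (-1 - w)) = w*(5 - w))
F(T)*(-136 - 63) = (-3*(5 - 1*(-3)))*(-136 - 63) = -3*(5 + 3)*(-199) = -3*8*(-199) = -24*(-199) = 4776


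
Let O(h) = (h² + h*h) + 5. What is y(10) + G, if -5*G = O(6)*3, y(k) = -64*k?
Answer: -3431/5 ≈ -686.20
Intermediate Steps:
O(h) = 5 + 2*h² (O(h) = (h² + h²) + 5 = 2*h² + 5 = 5 + 2*h²)
G = -231/5 (G = -(5 + 2*6²)*3/5 = -(5 + 2*36)*3/5 = -(5 + 72)*3/5 = -77*3/5 = -⅕*231 = -231/5 ≈ -46.200)
y(10) + G = -64*10 - 231/5 = -640 - 231/5 = -3431/5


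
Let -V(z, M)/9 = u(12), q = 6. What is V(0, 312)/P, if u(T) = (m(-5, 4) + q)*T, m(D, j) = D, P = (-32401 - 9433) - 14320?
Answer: 18/9359 ≈ 0.0019233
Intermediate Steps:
P = -56154 (P = -41834 - 14320 = -56154)
u(T) = T (u(T) = (-5 + 6)*T = 1*T = T)
V(z, M) = -108 (V(z, M) = -9*12 = -108)
V(0, 312)/P = -108/(-56154) = -108*(-1/56154) = 18/9359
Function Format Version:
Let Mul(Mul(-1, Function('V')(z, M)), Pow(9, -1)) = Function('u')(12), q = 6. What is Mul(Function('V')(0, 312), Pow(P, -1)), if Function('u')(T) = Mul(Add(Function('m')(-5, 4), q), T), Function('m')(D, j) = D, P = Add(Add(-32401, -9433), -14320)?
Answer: Rational(18, 9359) ≈ 0.0019233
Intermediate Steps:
P = -56154 (P = Add(-41834, -14320) = -56154)
Function('u')(T) = T (Function('u')(T) = Mul(Add(-5, 6), T) = Mul(1, T) = T)
Function('V')(z, M) = -108 (Function('V')(z, M) = Mul(-9, 12) = -108)
Mul(Function('V')(0, 312), Pow(P, -1)) = Mul(-108, Pow(-56154, -1)) = Mul(-108, Rational(-1, 56154)) = Rational(18, 9359)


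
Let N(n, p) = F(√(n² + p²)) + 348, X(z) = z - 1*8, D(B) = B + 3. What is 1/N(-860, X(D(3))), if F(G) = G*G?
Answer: 1/739952 ≈ 1.3514e-6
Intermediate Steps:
F(G) = G²
D(B) = 3 + B
X(z) = -8 + z (X(z) = z - 8 = -8 + z)
N(n, p) = 348 + n² + p² (N(n, p) = (√(n² + p²))² + 348 = (n² + p²) + 348 = 348 + n² + p²)
1/N(-860, X(D(3))) = 1/(348 + (-860)² + (-8 + (3 + 3))²) = 1/(348 + 739600 + (-8 + 6)²) = 1/(348 + 739600 + (-2)²) = 1/(348 + 739600 + 4) = 1/739952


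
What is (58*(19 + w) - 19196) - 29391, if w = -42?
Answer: -49921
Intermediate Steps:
(58*(19 + w) - 19196) - 29391 = (58*(19 - 42) - 19196) - 29391 = (58*(-23) - 19196) - 29391 = (-1334 - 19196) - 29391 = -20530 - 29391 = -49921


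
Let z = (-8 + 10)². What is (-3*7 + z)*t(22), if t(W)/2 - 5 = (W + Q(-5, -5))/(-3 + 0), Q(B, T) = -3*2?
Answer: 34/3 ≈ 11.333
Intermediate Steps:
z = 4 (z = 2² = 4)
Q(B, T) = -6
t(W) = 14 - 2*W/3 (t(W) = 10 + 2*((W - 6)/(-3 + 0)) = 10 + 2*((-6 + W)/(-3)) = 10 + 2*((-6 + W)*(-⅓)) = 10 + 2*(2 - W/3) = 10 + (4 - 2*W/3) = 14 - 2*W/3)
(-3*7 + z)*t(22) = (-3*7 + 4)*(14 - ⅔*22) = (-21 + 4)*(14 - 44/3) = -17*(-⅔) = 34/3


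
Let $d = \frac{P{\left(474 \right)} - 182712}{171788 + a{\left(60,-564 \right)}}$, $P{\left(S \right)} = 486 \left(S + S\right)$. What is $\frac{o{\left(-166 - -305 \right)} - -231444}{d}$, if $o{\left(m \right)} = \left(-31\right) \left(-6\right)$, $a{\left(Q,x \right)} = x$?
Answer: $\frac{826262815}{5792} \approx 1.4266 \cdot 10^{5}$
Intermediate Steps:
$P{\left(S \right)} = 972 S$ ($P{\left(S \right)} = 486 \cdot 2 S = 972 S$)
$d = \frac{34752}{21403}$ ($d = \frac{972 \cdot 474 - 182712}{171788 - 564} = \frac{460728 - 182712}{171224} = 278016 \cdot \frac{1}{171224} = \frac{34752}{21403} \approx 1.6237$)
$o{\left(m \right)} = 186$
$\frac{o{\left(-166 - -305 \right)} - -231444}{d} = \frac{186 - -231444}{\frac{34752}{21403}} = \left(186 + 231444\right) \frac{21403}{34752} = 231630 \cdot \frac{21403}{34752} = \frac{826262815}{5792}$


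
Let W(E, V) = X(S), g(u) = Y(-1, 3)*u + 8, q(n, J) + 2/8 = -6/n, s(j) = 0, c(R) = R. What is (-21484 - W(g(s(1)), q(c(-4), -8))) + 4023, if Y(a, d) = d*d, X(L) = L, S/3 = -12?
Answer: -17425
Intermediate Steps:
S = -36 (S = 3*(-12) = -36)
q(n, J) = -¼ - 6/n
Y(a, d) = d²
g(u) = 8 + 9*u (g(u) = 3²*u + 8 = 9*u + 8 = 8 + 9*u)
W(E, V) = -36
(-21484 - W(g(s(1)), q(c(-4), -8))) + 4023 = (-21484 - 1*(-36)) + 4023 = (-21484 + 36) + 4023 = -21448 + 4023 = -17425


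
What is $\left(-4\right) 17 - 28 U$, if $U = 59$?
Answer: $-1720$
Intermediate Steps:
$\left(-4\right) 17 - 28 U = \left(-4\right) 17 - 1652 = -68 - 1652 = -1720$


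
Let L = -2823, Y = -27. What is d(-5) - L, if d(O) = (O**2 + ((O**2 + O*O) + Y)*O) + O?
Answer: 2728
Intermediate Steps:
d(O) = O + O**2 + O*(-27 + 2*O**2) (d(O) = (O**2 + ((O**2 + O*O) - 27)*O) + O = (O**2 + ((O**2 + O**2) - 27)*O) + O = (O**2 + (2*O**2 - 27)*O) + O = (O**2 + (-27 + 2*O**2)*O) + O = (O**2 + O*(-27 + 2*O**2)) + O = O + O**2 + O*(-27 + 2*O**2))
d(-5) - L = -5*(-26 - 5 + 2*(-5)**2) - 1*(-2823) = -5*(-26 - 5 + 2*25) + 2823 = -5*(-26 - 5 + 50) + 2823 = -5*19 + 2823 = -95 + 2823 = 2728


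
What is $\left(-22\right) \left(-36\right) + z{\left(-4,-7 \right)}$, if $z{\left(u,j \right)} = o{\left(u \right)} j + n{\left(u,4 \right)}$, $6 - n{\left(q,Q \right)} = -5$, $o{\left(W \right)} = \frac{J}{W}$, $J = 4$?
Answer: $810$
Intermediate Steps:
$o{\left(W \right)} = \frac{4}{W}$
$n{\left(q,Q \right)} = 11$ ($n{\left(q,Q \right)} = 6 - -5 = 6 + 5 = 11$)
$z{\left(u,j \right)} = 11 + \frac{4 j}{u}$ ($z{\left(u,j \right)} = \frac{4}{u} j + 11 = \frac{4 j}{u} + 11 = 11 + \frac{4 j}{u}$)
$\left(-22\right) \left(-36\right) + z{\left(-4,-7 \right)} = \left(-22\right) \left(-36\right) + \left(11 + 4 \left(-7\right) \frac{1}{-4}\right) = 792 + \left(11 + 4 \left(-7\right) \left(- \frac{1}{4}\right)\right) = 792 + \left(11 + 7\right) = 792 + 18 = 810$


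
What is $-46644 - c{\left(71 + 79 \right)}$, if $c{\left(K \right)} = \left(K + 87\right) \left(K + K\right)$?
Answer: $-117744$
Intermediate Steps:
$c{\left(K \right)} = 2 K \left(87 + K\right)$ ($c{\left(K \right)} = \left(87 + K\right) 2 K = 2 K \left(87 + K\right)$)
$-46644 - c{\left(71 + 79 \right)} = -46644 - 2 \left(71 + 79\right) \left(87 + \left(71 + 79\right)\right) = -46644 - 2 \cdot 150 \left(87 + 150\right) = -46644 - 2 \cdot 150 \cdot 237 = -46644 - 71100 = -117744$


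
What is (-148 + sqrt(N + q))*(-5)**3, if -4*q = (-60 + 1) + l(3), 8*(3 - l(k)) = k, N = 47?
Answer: 18500 - 125*sqrt(3910)/8 ≈ 17523.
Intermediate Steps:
l(k) = 3 - k/8
q = 451/32 (q = -((-60 + 1) + (3 - 1/8*3))/4 = -(-59 + (3 - 3/8))/4 = -(-59 + 21/8)/4 = -1/4*(-451/8) = 451/32 ≈ 14.094)
(-148 + sqrt(N + q))*(-5)**3 = (-148 + sqrt(47 + 451/32))*(-5)**3 = (-148 + sqrt(1955/32))*(-125) = (-148 + sqrt(3910)/8)*(-125) = 18500 - 125*sqrt(3910)/8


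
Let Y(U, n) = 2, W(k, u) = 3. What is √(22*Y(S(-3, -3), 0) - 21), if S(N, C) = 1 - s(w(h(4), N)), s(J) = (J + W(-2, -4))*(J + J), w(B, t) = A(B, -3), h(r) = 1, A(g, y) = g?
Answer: √23 ≈ 4.7958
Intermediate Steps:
w(B, t) = B
s(J) = 2*J*(3 + J) (s(J) = (J + 3)*(J + J) = (3 + J)*(2*J) = 2*J*(3 + J))
S(N, C) = -7 (S(N, C) = 1 - 2*(3 + 1) = 1 - 2*4 = 1 - 1*8 = 1 - 8 = -7)
√(22*Y(S(-3, -3), 0) - 21) = √(22*2 - 21) = √(44 - 21) = √23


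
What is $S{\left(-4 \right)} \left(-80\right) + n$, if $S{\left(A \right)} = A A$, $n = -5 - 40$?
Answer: $-1325$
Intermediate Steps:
$n = -45$
$S{\left(A \right)} = A^{2}$
$S{\left(-4 \right)} \left(-80\right) + n = \left(-4\right)^{2} \left(-80\right) - 45 = 16 \left(-80\right) - 45 = -1280 - 45 = -1325$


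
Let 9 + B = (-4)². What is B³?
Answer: 343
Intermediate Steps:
B = 7 (B = -9 + (-4)² = -9 + 16 = 7)
B³ = 7³ = 343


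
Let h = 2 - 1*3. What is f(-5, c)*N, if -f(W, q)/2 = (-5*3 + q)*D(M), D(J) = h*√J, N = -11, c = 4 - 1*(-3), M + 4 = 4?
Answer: 0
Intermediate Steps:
h = -1 (h = 2 - 3 = -1)
M = 0 (M = -4 + 4 = 0)
c = 7 (c = 4 + 3 = 7)
D(J) = -√J
f(W, q) = 0 (f(W, q) = -2*(-5*3 + q)*(-√0) = -2*(-15 + q)*(-1*0) = -2*(-15 + q)*0 = -2*0 = 0)
f(-5, c)*N = 0*(-11) = 0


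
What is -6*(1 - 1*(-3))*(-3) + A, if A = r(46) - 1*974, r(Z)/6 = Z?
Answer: -626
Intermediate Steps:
r(Z) = 6*Z
A = -698 (A = 6*46 - 1*974 = 276 - 974 = -698)
-6*(1 - 1*(-3))*(-3) + A = -6*(1 - 1*(-3))*(-3) - 698 = -6*(1 + 3)*(-3) - 698 = -6*4*(-3) - 698 = -24*(-3) - 698 = 72 - 698 = -626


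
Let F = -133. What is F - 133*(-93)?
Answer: 12236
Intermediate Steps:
F - 133*(-93) = -133 - 133*(-93) = -133 + 12369 = 12236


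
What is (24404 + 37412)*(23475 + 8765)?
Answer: 1992947840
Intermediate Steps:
(24404 + 37412)*(23475 + 8765) = 61816*32240 = 1992947840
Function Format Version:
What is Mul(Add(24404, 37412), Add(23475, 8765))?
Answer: 1992947840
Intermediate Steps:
Mul(Add(24404, 37412), Add(23475, 8765)) = Mul(61816, 32240) = 1992947840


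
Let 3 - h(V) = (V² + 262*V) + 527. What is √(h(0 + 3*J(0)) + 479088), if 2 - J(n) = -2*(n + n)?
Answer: 2*√119239 ≈ 690.62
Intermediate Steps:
J(n) = 2 + 4*n (J(n) = 2 - (-2)*(n + n) = 2 - (-2)*2*n = 2 - (-4)*n = 2 + 4*n)
h(V) = -524 - V² - 262*V (h(V) = 3 - ((V² + 262*V) + 527) = 3 - (527 + V² + 262*V) = 3 + (-527 - V² - 262*V) = -524 - V² - 262*V)
√(h(0 + 3*J(0)) + 479088) = √((-524 - (0 + 3*(2 + 4*0))² - 262*(0 + 3*(2 + 4*0))) + 479088) = √((-524 - (0 + 3*(2 + 0))² - 262*(0 + 3*(2 + 0))) + 479088) = √((-524 - (0 + 3*2)² - 262*(0 + 3*2)) + 479088) = √((-524 - (0 + 6)² - 262*(0 + 6)) + 479088) = √((-524 - 1*6² - 262*6) + 479088) = √((-524 - 1*36 - 1572) + 479088) = √((-524 - 36 - 1572) + 479088) = √(-2132 + 479088) = √476956 = 2*√119239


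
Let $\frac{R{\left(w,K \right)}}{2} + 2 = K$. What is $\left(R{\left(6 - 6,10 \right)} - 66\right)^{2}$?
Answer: $2500$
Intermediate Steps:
$R{\left(w,K \right)} = -4 + 2 K$
$\left(R{\left(6 - 6,10 \right)} - 66\right)^{2} = \left(\left(-4 + 2 \cdot 10\right) - 66\right)^{2} = \left(\left(-4 + 20\right) - 66\right)^{2} = \left(16 - 66\right)^{2} = \left(-50\right)^{2} = 2500$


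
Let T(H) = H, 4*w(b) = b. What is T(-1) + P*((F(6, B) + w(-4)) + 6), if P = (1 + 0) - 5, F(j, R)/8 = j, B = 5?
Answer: -213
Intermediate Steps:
F(j, R) = 8*j
w(b) = b/4
P = -4 (P = 1 - 5 = -4)
T(-1) + P*((F(6, B) + w(-4)) + 6) = -1 - 4*((8*6 + (¼)*(-4)) + 6) = -1 - 4*((48 - 1) + 6) = -1 - 4*(47 + 6) = -1 - 4*53 = -1 - 212 = -213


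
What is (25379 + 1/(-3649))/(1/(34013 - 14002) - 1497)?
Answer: -926589043835/54655572217 ≈ -16.953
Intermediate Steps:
(25379 + 1/(-3649))/(1/(34013 - 14002) - 1497) = (25379 - 1/3649)/(1/20011 - 1497) = 92607970/(3649*(1/20011 - 1497)) = 92607970/(3649*(-29956466/20011)) = (92607970/3649)*(-20011/29956466) = -926589043835/54655572217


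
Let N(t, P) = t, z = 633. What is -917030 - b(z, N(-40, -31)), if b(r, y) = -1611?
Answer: -915419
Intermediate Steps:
-917030 - b(z, N(-40, -31)) = -917030 - 1*(-1611) = -917030 + 1611 = -915419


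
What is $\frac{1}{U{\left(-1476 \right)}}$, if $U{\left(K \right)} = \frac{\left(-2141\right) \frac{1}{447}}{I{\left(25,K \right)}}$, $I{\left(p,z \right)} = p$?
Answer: $- \frac{11175}{2141} \approx -5.2195$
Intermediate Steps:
$U{\left(K \right)} = - \frac{2141}{11175}$ ($U{\left(K \right)} = \frac{\left(-2141\right) \frac{1}{447}}{25} = \left(-2141\right) \frac{1}{447} \cdot \frac{1}{25} = \left(- \frac{2141}{447}\right) \frac{1}{25} = - \frac{2141}{11175}$)
$\frac{1}{U{\left(-1476 \right)}} = \frac{1}{- \frac{2141}{11175}} = - \frac{11175}{2141}$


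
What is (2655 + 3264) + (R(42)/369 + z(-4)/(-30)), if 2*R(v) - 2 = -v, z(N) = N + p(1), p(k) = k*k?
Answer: 21841279/3690 ≈ 5919.0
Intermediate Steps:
p(k) = k²
z(N) = 1 + N (z(N) = N + 1² = N + 1 = 1 + N)
R(v) = 1 - v/2 (R(v) = 1 + (-v)/2 = 1 - v/2)
(2655 + 3264) + (R(42)/369 + z(-4)/(-30)) = (2655 + 3264) + ((1 - ½*42)/369 + (1 - 4)/(-30)) = 5919 + ((1 - 21)*(1/369) - 3*(-1/30)) = 5919 + (-20*1/369 + ⅒) = 5919 + (-20/369 + ⅒) = 5919 + 169/3690 = 21841279/3690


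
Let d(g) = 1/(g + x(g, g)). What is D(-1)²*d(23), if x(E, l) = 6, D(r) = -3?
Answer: 9/29 ≈ 0.31034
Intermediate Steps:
d(g) = 1/(6 + g) (d(g) = 1/(g + 6) = 1/(6 + g))
D(-1)²*d(23) = (-3)²/(6 + 23) = 9/29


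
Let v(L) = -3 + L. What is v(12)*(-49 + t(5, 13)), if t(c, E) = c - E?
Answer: -513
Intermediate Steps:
v(12)*(-49 + t(5, 13)) = (-3 + 12)*(-49 + (5 - 1*13)) = 9*(-49 + (5 - 13)) = 9*(-49 - 8) = 9*(-57) = -513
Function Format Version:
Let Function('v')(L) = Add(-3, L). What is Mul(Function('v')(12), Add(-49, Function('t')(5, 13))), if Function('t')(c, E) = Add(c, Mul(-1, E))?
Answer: -513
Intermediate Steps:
Mul(Function('v')(12), Add(-49, Function('t')(5, 13))) = Mul(Add(-3, 12), Add(-49, Add(5, Mul(-1, 13)))) = Mul(9, Add(-49, Add(5, -13))) = Mul(9, Add(-49, -8)) = Mul(9, -57) = -513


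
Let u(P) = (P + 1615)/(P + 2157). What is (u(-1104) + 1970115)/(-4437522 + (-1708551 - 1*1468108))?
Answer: -2074531606/8017732593 ≈ -0.25874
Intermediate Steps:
u(P) = (1615 + P)/(2157 + P)
(u(-1104) + 1970115)/(-4437522 + (-1708551 - 1*1468108)) = ((1615 - 1104)/(2157 - 1104) + 1970115)/(-4437522 + (-1708551 - 1*1468108)) = (511/1053 + 1970115)/(-4437522 + (-1708551 - 1468108)) = ((1/1053)*511 + 1970115)/(-4437522 - 3176659) = (511/1053 + 1970115)/(-7614181) = (2074531606/1053)*(-1/7614181) = -2074531606/8017732593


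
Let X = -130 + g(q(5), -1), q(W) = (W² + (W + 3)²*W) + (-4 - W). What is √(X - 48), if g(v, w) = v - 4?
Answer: √154 ≈ 12.410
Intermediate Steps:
q(W) = -4 + W² - W + W*(3 + W)² (q(W) = (W² + (3 + W)²*W) + (-4 - W) = (W² + W*(3 + W)²) + (-4 - W) = -4 + W² - W + W*(3 + W)²)
g(v, w) = -4 + v
X = 202 (X = -130 + (-4 + (-4 + 5² - 1*5 + 5*(3 + 5)²)) = -130 + (-4 + (-4 + 25 - 5 + 5*8²)) = -130 + (-4 + (-4 + 25 - 5 + 5*64)) = -130 + (-4 + (-4 + 25 - 5 + 320)) = -130 + (-4 + 336) = -130 + 332 = 202)
√(X - 48) = √(202 - 48) = √154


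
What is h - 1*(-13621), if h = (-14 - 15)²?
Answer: 14462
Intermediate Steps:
h = 841 (h = (-29)² = 841)
h - 1*(-13621) = 841 - 1*(-13621) = 841 + 13621 = 14462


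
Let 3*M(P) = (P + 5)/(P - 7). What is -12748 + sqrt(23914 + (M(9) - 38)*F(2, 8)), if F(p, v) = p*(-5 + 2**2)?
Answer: -12748 + 2*sqrt(53967)/3 ≈ -12593.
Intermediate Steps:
M(P) = (5 + P)/(3*(-7 + P)) (M(P) = ((P + 5)/(P - 7))/3 = ((5 + P)/(-7 + P))/3 = (5 + P)/(3*(-7 + P)))
F(p, v) = -p (F(p, v) = p*(-5 + 4) = p*(-1) = -p)
-12748 + sqrt(23914 + (M(9) - 38)*F(2, 8)) = -12748 + sqrt(23914 + ((5 + 9)/(3*(-7 + 9)) - 38)*(-1*2)) = -12748 + sqrt(23914 + ((1/3)*14/2 - 38)*(-2)) = -12748 + sqrt(23914 + ((1/3)*(1/2)*14 - 38)*(-2)) = -12748 + sqrt(23914 + (7/3 - 38)*(-2)) = -12748 + sqrt(23914 - 107/3*(-2)) = -12748 + sqrt(23914 + 214/3) = -12748 + sqrt(71956/3) = -12748 + 2*sqrt(53967)/3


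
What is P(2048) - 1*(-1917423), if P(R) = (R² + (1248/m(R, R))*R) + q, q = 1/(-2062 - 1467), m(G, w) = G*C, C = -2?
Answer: 21566082486/3529 ≈ 6.1111e+6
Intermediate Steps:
m(G, w) = -2*G (m(G, w) = G*(-2) = -2*G)
q = -1/3529 (q = 1/(-3529) = -1/3529 ≈ -0.00028337)
P(R) = -2202097/3529 + R² (P(R) = (R² + (1248/((-2*R)))*R) - 1/3529 = (R² + (1248*(-1/(2*R)))*R) - 1/3529 = (R² + (-624/R)*R) - 1/3529 = (R² - 624) - 1/3529 = (-624 + R²) - 1/3529 = -2202097/3529 + R²)
P(2048) - 1*(-1917423) = (-2202097/3529 + 2048²) - 1*(-1917423) = (-2202097/3529 + 4194304) + 1917423 = 14799496719/3529 + 1917423 = 21566082486/3529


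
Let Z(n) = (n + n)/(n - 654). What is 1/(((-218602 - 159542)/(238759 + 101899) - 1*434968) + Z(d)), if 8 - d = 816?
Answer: -124510499/54158083314832 ≈ -2.2990e-6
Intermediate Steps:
d = -808 (d = 8 - 1*816 = 8 - 816 = -808)
Z(n) = 2*n/(-654 + n) (Z(n) = (2*n)/(-654 + n) = 2*n/(-654 + n))
1/(((-218602 - 159542)/(238759 + 101899) - 1*434968) + Z(d)) = 1/(((-218602 - 159542)/(238759 + 101899) - 1*434968) + 2*(-808)/(-654 - 808)) = 1/((-378144/340658 - 434968) + 2*(-808)/(-1462)) = 1/((-378144*1/340658 - 434968) + 2*(-808)*(-1/1462)) = 1/((-189072/170329 - 434968) + 808/731) = 1/(-74087853544/170329 + 808/731) = 1/(-54158083314832/124510499) = -124510499/54158083314832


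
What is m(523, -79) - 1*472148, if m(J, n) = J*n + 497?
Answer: -512968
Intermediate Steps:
m(J, n) = 497 + J*n
m(523, -79) - 1*472148 = (497 + 523*(-79)) - 1*472148 = (497 - 41317) - 472148 = -40820 - 472148 = -512968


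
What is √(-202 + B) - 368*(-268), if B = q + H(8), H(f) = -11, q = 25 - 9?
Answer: 98624 + I*√197 ≈ 98624.0 + 14.036*I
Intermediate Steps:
q = 16
B = 5 (B = 16 - 11 = 5)
√(-202 + B) - 368*(-268) = √(-202 + 5) - 368*(-268) = √(-197) + 98624 = I*√197 + 98624 = 98624 + I*√197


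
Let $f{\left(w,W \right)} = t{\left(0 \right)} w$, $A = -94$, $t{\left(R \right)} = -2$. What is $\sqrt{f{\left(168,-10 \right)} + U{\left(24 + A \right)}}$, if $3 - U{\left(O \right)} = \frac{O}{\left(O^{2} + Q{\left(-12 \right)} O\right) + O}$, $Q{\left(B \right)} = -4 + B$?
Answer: $\frac{4 i \sqrt{150365}}{85} \approx 18.248 i$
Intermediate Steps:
$f{\left(w,W \right)} = - 2 w$
$U{\left(O \right)} = 3 - \frac{O}{O^{2} - 15 O}$ ($U{\left(O \right)} = 3 - \frac{O}{\left(O^{2} + \left(-4 - 12\right) O\right) + O} = 3 - \frac{O}{\left(O^{2} - 16 O\right) + O} = 3 - \frac{O}{O^{2} - 15 O}$)
$\sqrt{f{\left(168,-10 \right)} + U{\left(24 + A \right)}} = \sqrt{\left(-2\right) 168 + \frac{-46 + 3 \left(24 - 94\right)}{-15 + \left(24 - 94\right)}} = \sqrt{-336 + \frac{-46 + 3 \left(-70\right)}{-15 - 70}} = \sqrt{-336 + \frac{-46 - 210}{-85}} = \sqrt{-336 - - \frac{256}{85}} = \sqrt{-336 + \frac{256}{85}} = \sqrt{- \frac{28304}{85}} = \frac{4 i \sqrt{150365}}{85}$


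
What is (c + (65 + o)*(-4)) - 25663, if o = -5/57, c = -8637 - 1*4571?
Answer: -2230447/57 ≈ -39131.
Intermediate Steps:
c = -13208 (c = -8637 - 4571 = -13208)
o = -5/57 (o = -5*1/57 = -5/57 ≈ -0.087719)
(c + (65 + o)*(-4)) - 25663 = (-13208 + (65 - 5/57)*(-4)) - 25663 = (-13208 + (3700/57)*(-4)) - 25663 = (-13208 - 14800/57) - 25663 = -767656/57 - 25663 = -2230447/57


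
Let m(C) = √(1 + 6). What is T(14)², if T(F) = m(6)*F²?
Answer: 268912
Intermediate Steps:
m(C) = √7
T(F) = √7*F²
T(14)² = (√7*14²)² = (√7*196)² = (196*√7)² = 268912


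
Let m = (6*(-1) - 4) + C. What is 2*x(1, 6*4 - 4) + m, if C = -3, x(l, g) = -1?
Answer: -15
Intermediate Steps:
m = -13 (m = (6*(-1) - 4) - 3 = (-6 - 4) - 3 = -10 - 3 = -13)
2*x(1, 6*4 - 4) + m = 2*(-1) - 13 = -2 - 13 = -15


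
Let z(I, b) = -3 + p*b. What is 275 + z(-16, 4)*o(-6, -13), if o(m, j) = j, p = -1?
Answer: 366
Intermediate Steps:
z(I, b) = -3 - b
275 + z(-16, 4)*o(-6, -13) = 275 + (-3 - 1*4)*(-13) = 275 + (-3 - 4)*(-13) = 275 - 7*(-13) = 275 + 91 = 366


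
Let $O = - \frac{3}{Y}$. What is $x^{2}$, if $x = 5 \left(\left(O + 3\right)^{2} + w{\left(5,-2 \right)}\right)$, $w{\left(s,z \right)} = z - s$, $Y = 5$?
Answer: $\frac{961}{25} \approx 38.44$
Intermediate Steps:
$O = - \frac{3}{5} \approx -0.6$
$x = - \frac{31}{5}$ ($x = 5 \left(\left(- \frac{3}{5} + 3\right)^{2} - 7\right) = 5 \left(\left(\frac{12}{5}\right)^{2} - 7\right) = 5 \left(\frac{144}{25} - 7\right) = 5 \left(- \frac{31}{25}\right) = - \frac{31}{5} \approx -6.2$)
$x^{2} = \left(- \frac{31}{5}\right)^{2} = \frac{961}{25}$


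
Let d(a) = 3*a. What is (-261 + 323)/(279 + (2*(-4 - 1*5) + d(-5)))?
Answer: 31/123 ≈ 0.25203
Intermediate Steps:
(-261 + 323)/(279 + (2*(-4 - 1*5) + d(-5))) = (-261 + 323)/(279 + (2*(-4 - 1*5) + 3*(-5))) = 62/(279 + (2*(-4 - 5) - 15)) = 62/(279 + (2*(-9) - 15)) = 62/(279 + (-18 - 15)) = 62/(279 - 33) = 62/246 = 62*(1/246) = 31/123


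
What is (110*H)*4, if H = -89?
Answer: -39160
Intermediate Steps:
(110*H)*4 = (110*(-89))*4 = -9790*4 = -39160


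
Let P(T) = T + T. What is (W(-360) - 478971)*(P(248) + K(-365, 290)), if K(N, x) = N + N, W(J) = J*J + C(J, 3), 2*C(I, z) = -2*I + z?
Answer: 81668223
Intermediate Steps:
C(I, z) = z/2 - I (C(I, z) = (-2*I + z)/2 = (z - 2*I)/2 = z/2 - I)
W(J) = 3/2 + J² - J (W(J) = J*J + ((½)*3 - J) = J² + (3/2 - J) = 3/2 + J² - J)
P(T) = 2*T
K(N, x) = 2*N
(W(-360) - 478971)*(P(248) + K(-365, 290)) = ((3/2 + (-360)² - 1*(-360)) - 478971)*(2*248 + 2*(-365)) = ((3/2 + 129600 + 360) - 478971)*(496 - 730) = (259923/2 - 478971)*(-234) = -698019/2*(-234) = 81668223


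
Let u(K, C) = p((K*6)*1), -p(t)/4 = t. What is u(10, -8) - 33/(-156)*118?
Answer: -5591/26 ≈ -215.04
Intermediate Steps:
p(t) = -4*t
u(K, C) = -24*K (u(K, C) = -4*K*6 = -4*6*K = -24*K)
u(10, -8) - 33/(-156)*118 = -24*10 - 33/(-156)*118 = -240 - 33*(-1/156)*118 = -240 + (11/52)*118 = -240 + 649/26 = -5591/26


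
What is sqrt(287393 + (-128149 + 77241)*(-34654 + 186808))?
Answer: I*sqrt(7745568439) ≈ 88009.0*I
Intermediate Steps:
sqrt(287393 + (-128149 + 77241)*(-34654 + 186808)) = sqrt(287393 - 50908*152154) = sqrt(287393 - 7745855832) = sqrt(-7745568439) = I*sqrt(7745568439)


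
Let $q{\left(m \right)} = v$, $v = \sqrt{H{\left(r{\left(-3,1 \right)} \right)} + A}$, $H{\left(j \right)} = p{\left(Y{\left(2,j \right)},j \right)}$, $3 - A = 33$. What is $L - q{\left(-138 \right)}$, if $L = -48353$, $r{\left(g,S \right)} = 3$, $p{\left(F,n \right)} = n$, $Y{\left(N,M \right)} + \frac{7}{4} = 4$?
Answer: $-48353 - 3 i \sqrt{3} \approx -48353.0 - 5.1962 i$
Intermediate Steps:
$A = -30$ ($A = 3 - 33 = -30$)
$Y{\left(N,M \right)} = \frac{9}{4}$ ($Y{\left(N,M \right)} = - \frac{7}{4} + 4 = \frac{9}{4}$)
$H{\left(j \right)} = j$
$v = 3 i \sqrt{3}$ ($v = \sqrt{3 - 30} = \sqrt{-27} = 3 i \sqrt{3} \approx 5.1962 i$)
$q{\left(m \right)} = 3 i \sqrt{3}$
$L - q{\left(-138 \right)} = -48353 - 3 i \sqrt{3}$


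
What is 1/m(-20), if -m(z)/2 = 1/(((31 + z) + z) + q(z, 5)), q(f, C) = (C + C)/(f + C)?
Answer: 29/6 ≈ 4.8333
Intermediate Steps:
q(f, C) = 2*C/(C + f) (q(f, C) = (2*C)/(C + f) = 2*C/(C + f))
m(z) = -2/(31 + 2*z + 10/(5 + z)) (m(z) = -2/(((31 + z) + z) + 2*5/(5 + z)) = -2/((31 + 2*z) + 10/(5 + z)) = -2/(31 + 2*z + 10/(5 + z)))
1/m(-20) = 1/(2*(-5 - 1*(-20))/(10 + (5 - 20)*(31 + 2*(-20)))) = 1/(2*(-5 + 20)/(10 - 15*(31 - 40))) = 1/(2*15/(10 - 15*(-9))) = 1/(2*15/(10 + 135)) = 1/(2*15/145) = 1/(2*(1/145)*15) = 1/(6/29) = 29/6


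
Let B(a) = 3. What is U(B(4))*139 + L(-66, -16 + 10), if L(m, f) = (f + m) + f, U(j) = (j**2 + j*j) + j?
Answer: 2841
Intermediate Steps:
U(j) = j + 2*j**2 (U(j) = (j**2 + j**2) + j = 2*j**2 + j = j + 2*j**2)
L(m, f) = m + 2*f
U(B(4))*139 + L(-66, -16 + 10) = (3*(1 + 2*3))*139 + (-66 + 2*(-16 + 10)) = (3*(1 + 6))*139 + (-66 + 2*(-6)) = (3*7)*139 + (-66 - 12) = 21*139 - 78 = 2919 - 78 = 2841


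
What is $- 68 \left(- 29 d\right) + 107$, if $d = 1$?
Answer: $2079$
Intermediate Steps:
$- 68 \left(- 29 d\right) + 107 = - 68 \left(\left(-29\right) 1\right) + 107 = \left(-68\right) \left(-29\right) + 107 = 1972 + 107 = 2079$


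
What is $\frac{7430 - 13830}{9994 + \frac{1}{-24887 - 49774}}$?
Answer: $- \frac{477830400}{746162033} \approx -0.64038$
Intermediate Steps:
$\frac{7430 - 13830}{9994 + \frac{1}{-24887 - 49774}} = - \frac{6400}{9994 + \frac{1}{-74661}} = - \frac{6400}{9994 - \frac{1}{74661}} = - \frac{6400}{\frac{746162033}{74661}} = \left(-6400\right) \frac{74661}{746162033} = - \frac{477830400}{746162033}$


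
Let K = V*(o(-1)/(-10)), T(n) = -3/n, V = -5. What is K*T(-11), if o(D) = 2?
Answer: 3/11 ≈ 0.27273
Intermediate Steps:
K = 1 (K = -10/(-10) = -10*(-1)/10 = -5*(-1/5) = 1)
K*T(-11) = 1*(-3/(-11)) = 1*(-3*(-1/11)) = 1*(3/11) = 3/11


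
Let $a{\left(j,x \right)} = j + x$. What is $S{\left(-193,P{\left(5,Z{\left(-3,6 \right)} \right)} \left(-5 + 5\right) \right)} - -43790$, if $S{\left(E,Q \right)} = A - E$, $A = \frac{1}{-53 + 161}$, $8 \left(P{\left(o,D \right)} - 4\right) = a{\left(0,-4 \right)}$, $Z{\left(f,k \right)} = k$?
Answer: $\frac{4750165}{108} \approx 43983.0$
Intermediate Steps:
$P{\left(o,D \right)} = \frac{7}{2}$ ($P{\left(o,D \right)} = 4 + \frac{0 - 4}{8} = 4 + \frac{1}{8} \left(-4\right) = 4 - \frac{1}{2} = \frac{7}{2}$)
$A = \frac{1}{108} \approx 0.0092593$
$S{\left(E,Q \right)} = \frac{1}{108} - E$
$S{\left(-193,P{\left(5,Z{\left(-3,6 \right)} \right)} \left(-5 + 5\right) \right)} - -43790 = \left(\frac{1}{108} - -193\right) - -43790 = \left(\frac{1}{108} + 193\right) + 43790 = \frac{20845}{108} + 43790 = \frac{4750165}{108}$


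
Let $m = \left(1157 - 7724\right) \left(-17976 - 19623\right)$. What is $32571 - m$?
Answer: $-246880062$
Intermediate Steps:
$m = 246912633$ ($m = \left(-6567\right) \left(-37599\right) = 246912633$)
$32571 - m = 32571 - 246912633 = -246880062$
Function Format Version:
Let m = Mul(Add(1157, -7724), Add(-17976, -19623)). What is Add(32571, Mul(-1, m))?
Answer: -246880062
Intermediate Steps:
m = 246912633 (m = Mul(-6567, -37599) = 246912633)
Add(32571, Mul(-1, m)) = Add(32571, Mul(-1, 246912633)) = Add(32571, -246912633) = -246880062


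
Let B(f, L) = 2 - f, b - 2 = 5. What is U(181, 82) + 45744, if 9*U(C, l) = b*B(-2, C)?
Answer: 411724/9 ≈ 45747.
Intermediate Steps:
b = 7 (b = 2 + 5 = 7)
U(C, l) = 28/9 (U(C, l) = (7*(2 - 1*(-2)))/9 = (7*(2 + 2))/9 = (7*4)/9 = (1/9)*28 = 28/9)
U(181, 82) + 45744 = 28/9 + 45744 = 411724/9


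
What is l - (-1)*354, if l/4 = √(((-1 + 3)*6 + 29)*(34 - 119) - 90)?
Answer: 354 + 20*I*√143 ≈ 354.0 + 239.17*I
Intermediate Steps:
l = 20*I*√143 (l = 4*√(((-1 + 3)*6 + 29)*(34 - 119) - 90) = 4*√((2*6 + 29)*(-85) - 90) = 4*√((12 + 29)*(-85) - 90) = 4*√(41*(-85) - 90) = 4*√(-3485 - 90) = 4*√(-3575) = 4*(5*I*√143) = 20*I*√143 ≈ 239.17*I)
l - (-1)*354 = 20*I*√143 - (-1)*354 = 20*I*√143 - 1*(-354) = 20*I*√143 + 354 = 354 + 20*I*√143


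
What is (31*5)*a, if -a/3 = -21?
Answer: 9765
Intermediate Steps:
a = 63 (a = -3*(-21) = 63)
(31*5)*a = (31*5)*63 = 155*63 = 9765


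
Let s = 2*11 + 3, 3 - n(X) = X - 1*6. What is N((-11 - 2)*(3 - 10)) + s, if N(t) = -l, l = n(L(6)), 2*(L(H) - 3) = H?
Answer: 22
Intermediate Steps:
L(H) = 3 + H/2
n(X) = 9 - X (n(X) = 3 - (X - 1*6) = 3 - (X - 6) = 3 - (-6 + X) = 3 + (6 - X) = 9 - X)
s = 25 (s = 22 + 3 = 25)
l = 3 (l = 9 - (3 + (1/2)*6) = 9 - (3 + 3) = 9 - 1*6 = 9 - 6 = 3)
N(t) = -3 (N(t) = -1*3 = -3)
N((-11 - 2)*(3 - 10)) + s = -3 + 25 = 22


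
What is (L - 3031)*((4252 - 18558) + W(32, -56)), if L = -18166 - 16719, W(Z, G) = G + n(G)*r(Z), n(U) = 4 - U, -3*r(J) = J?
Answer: 568815832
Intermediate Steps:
r(J) = -J/3
W(Z, G) = G - Z*(4 - G)/3 (W(Z, G) = G + (4 - G)*(-Z/3) = G - Z*(4 - G)/3)
L = -34885
(L - 3031)*((4252 - 18558) + W(32, -56)) = (-34885 - 3031)*((4252 - 18558) + (-56 + (⅓)*32*(-4 - 56))) = -37916*(-14306 + (-56 + (⅓)*32*(-60))) = -37916*(-14306 + (-56 - 640)) = -37916*(-14306 - 696) = -37916*(-15002) = 568815832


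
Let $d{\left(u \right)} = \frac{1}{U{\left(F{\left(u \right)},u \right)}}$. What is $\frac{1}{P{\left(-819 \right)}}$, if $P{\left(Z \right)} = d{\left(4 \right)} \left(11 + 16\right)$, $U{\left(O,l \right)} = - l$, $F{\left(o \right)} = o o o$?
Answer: $- \frac{4}{27} \approx -0.14815$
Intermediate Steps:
$F{\left(o \right)} = o^{3}$ ($F{\left(o \right)} = o^{2} o = o^{3}$)
$d{\left(u \right)} = - \frac{1}{u}$ ($d{\left(u \right)} = \frac{1}{\left(-1\right) u} = - \frac{1}{u}$)
$P{\left(Z \right)} = - \frac{27}{4}$ ($P{\left(Z \right)} = - \frac{1}{4} \left(11 + 16\right) = \left(-1\right) \frac{1}{4} \cdot 27 = \left(- \frac{1}{4}\right) 27 = - \frac{27}{4}$)
$\frac{1}{P{\left(-819 \right)}} = \frac{1}{- \frac{27}{4}} = - \frac{4}{27}$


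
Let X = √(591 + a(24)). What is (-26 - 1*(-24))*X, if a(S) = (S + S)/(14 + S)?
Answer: -22*√1767/19 ≈ -48.673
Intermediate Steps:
a(S) = 2*S/(14 + S) (a(S) = (2*S)/(14 + S) = 2*S/(14 + S))
X = 11*√1767/19 (X = √(591 + 2*24/(14 + 24)) = √(591 + 2*24/38) = √(591 + 2*24*(1/38)) = √(591 + 24/19) = √(11253/19) = 11*√1767/19 ≈ 24.336)
(-26 - 1*(-24))*X = (-26 - 1*(-24))*(11*√1767/19) = (-26 + 24)*(11*√1767/19) = -22*√1767/19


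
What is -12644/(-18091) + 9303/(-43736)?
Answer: 54956773/113032568 ≈ 0.48620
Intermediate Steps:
-12644/(-18091) + 9303/(-43736) = -12644*(-1/18091) + 9303*(-1/43736) = 12644/18091 - 1329/6248 = 54956773/113032568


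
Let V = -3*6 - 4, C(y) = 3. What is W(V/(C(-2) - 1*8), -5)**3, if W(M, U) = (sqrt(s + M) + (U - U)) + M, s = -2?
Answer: 14608/125 + 3024*sqrt(15)/125 ≈ 210.56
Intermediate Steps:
V = -22 (V = -18 - 4 = -22)
W(M, U) = M + sqrt(-2 + M) (W(M, U) = (sqrt(-2 + M) + (U - U)) + M = (sqrt(-2 + M) + 0) + M = sqrt(-2 + M) + M = M + sqrt(-2 + M))
W(V/(C(-2) - 1*8), -5)**3 = (-22/(3 - 1*8) + sqrt(-2 - 22/(3 - 1*8)))**3 = (-22/(3 - 8) + sqrt(-2 - 22/(3 - 8)))**3 = (-22/(-5) + sqrt(-2 - 22/(-5)))**3 = (-22*(-1/5) + sqrt(-2 - 22*(-1/5)))**3 = (22/5 + sqrt(-2 + 22/5))**3 = (22/5 + sqrt(12/5))**3 = (22/5 + 2*sqrt(15)/5)**3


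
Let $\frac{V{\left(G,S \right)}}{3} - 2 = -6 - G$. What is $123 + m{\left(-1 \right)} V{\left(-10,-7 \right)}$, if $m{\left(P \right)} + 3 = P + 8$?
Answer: $195$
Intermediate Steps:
$m{\left(P \right)} = 5 + P$ ($m{\left(P \right)} = -3 + \left(P + 8\right) = -3 + \left(8 + P\right) = 5 + P$)
$V{\left(G,S \right)} = -12 - 3 G$ ($V{\left(G,S \right)} = 6 + 3 \left(-6 - G\right) = 6 - \left(18 + 3 G\right) = -12 - 3 G$)
$123 + m{\left(-1 \right)} V{\left(-10,-7 \right)} = 123 + \left(5 - 1\right) \left(-12 - -30\right) = 123 + 4 \left(-12 + 30\right) = 123 + 4 \cdot 18 = 123 + 72 = 195$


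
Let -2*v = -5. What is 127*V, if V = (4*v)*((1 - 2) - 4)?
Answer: -6350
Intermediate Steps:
v = 5/2 (v = -1/2*(-5) = 5/2 ≈ 2.5000)
V = -50 (V = (4*(5/2))*((1 - 2) - 4) = 10*(-1 - 4) = 10*(-5) = -50)
127*V = 127*(-50) = -6350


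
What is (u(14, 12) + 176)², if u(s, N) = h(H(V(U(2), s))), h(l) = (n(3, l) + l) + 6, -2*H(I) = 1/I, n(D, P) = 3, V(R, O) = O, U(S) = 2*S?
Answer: 26822041/784 ≈ 34212.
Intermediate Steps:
H(I) = -1/(2*I)
h(l) = 9 + l (h(l) = (3 + l) + 6 = 9 + l)
u(s, N) = 9 - 1/(2*s)
(u(14, 12) + 176)² = ((9 - ½/14) + 176)² = ((9 - ½*1/14) + 176)² = ((9 - 1/28) + 176)² = (251/28 + 176)² = (5179/28)² = 26822041/784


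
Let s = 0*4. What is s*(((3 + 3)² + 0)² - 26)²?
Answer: 0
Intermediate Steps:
s = 0
s*(((3 + 3)² + 0)² - 26)² = 0*(((3 + 3)² + 0)² - 26)² = 0*((6² + 0)² - 26)² = 0*((36 + 0)² - 26)² = 0*(36² - 26)² = 0*(1296 - 26)² = 0*1270² = 0*1612900 = 0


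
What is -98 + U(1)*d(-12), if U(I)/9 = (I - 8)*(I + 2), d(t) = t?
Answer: 2170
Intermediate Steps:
U(I) = 9*(-8 + I)*(2 + I) (U(I) = 9*((I - 8)*(I + 2)) = 9*((-8 + I)*(2 + I)) = 9*(-8 + I)*(2 + I))
-98 + U(1)*d(-12) = -98 + (-144 - 54*1 + 9*1²)*(-12) = -98 + (-144 - 54 + 9*1)*(-12) = -98 + (-144 - 54 + 9)*(-12) = -98 - 189*(-12) = -98 + 2268 = 2170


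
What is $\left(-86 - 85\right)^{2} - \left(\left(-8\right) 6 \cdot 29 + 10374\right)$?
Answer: $20259$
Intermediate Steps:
$\left(-86 - 85\right)^{2} - \left(\left(-8\right) 6 \cdot 29 + 10374\right) = \left(-171\right)^{2} - \left(\left(-48\right) 29 + 10374\right) = 29241 - \left(-1392 + 10374\right) = 29241 - 8982 = 20259$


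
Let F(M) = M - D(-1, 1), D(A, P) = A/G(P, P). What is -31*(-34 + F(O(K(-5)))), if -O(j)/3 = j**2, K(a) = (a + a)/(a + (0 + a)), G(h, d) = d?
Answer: 1116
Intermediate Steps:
K(a) = 1 (K(a) = (2*a)/(a + a) = (2*a)/((2*a)) = (2*a)*(1/(2*a)) = 1)
D(A, P) = A/P
O(j) = -3*j**2
F(M) = 1 + M (F(M) = M - (-1)/1 = M - (-1) = M - 1*(-1) = M + 1 = 1 + M)
-31*(-34 + F(O(K(-5)))) = -31*(-34 + (1 - 3*1**2)) = -31*(-34 + (1 - 3*1)) = -31*(-34 + (1 - 3)) = -31*(-34 - 2) = -31*(-36) = 1116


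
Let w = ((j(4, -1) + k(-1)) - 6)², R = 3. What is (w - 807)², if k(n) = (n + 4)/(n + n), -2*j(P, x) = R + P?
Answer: 470596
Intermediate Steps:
j(P, x) = -3/2 - P/2 (j(P, x) = -(3 + P)/2 = -3/2 - P/2)
k(n) = (4 + n)/(2*n) (k(n) = (4 + n)/((2*n)) = (4 + n)*(1/(2*n)) = (4 + n)/(2*n))
w = 121 (w = (((-3/2 - ½*4) + (½)*(4 - 1)/(-1)) - 6)² = (((-3/2 - 2) + (½)*(-1)*3) - 6)² = ((-7/2 - 3/2) - 6)² = (-5 - 6)² = (-11)² = 121)
(w - 807)² = (121 - 807)² = (-686)² = 470596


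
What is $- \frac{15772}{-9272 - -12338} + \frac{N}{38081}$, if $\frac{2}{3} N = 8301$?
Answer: $- \frac{562437233}{116756346} \approx -4.8172$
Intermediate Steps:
$N = \frac{24903}{2}$ ($N = \frac{3}{2} \cdot 8301 = \frac{24903}{2} \approx 12452.0$)
$- \frac{15772}{-9272 - -12338} + \frac{N}{38081} = - \frac{15772}{-9272 - -12338} + \frac{24903}{2 \cdot 38081} = - \frac{15772}{-9272 + 12338} + \frac{24903}{2} \cdot \frac{1}{38081} = - \frac{15772}{3066} + \frac{24903}{76162} = \left(-15772\right) \frac{1}{3066} + \frac{24903}{76162} = - \frac{7886}{1533} + \frac{24903}{76162} = - \frac{562437233}{116756346}$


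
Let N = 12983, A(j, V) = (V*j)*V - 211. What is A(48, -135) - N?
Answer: 861606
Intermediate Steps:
A(j, V) = -211 + j*V² (A(j, V) = j*V² - 211 = -211 + j*V²)
A(48, -135) - N = (-211 + 48*(-135)²) - 1*12983 = (-211 + 48*18225) - 12983 = (-211 + 874800) - 12983 = 874589 - 12983 = 861606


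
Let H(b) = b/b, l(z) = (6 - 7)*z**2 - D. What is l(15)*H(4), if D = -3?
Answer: -222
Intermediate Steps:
l(z) = 3 - z**2 (l(z) = (6 - 7)*z**2 - 1*(-3) = -z**2 + 3 = 3 - z**2)
H(b) = 1
l(15)*H(4) = (3 - 1*15**2)*1 = (3 - 1*225)*1 = (3 - 225)*1 = -222*1 = -222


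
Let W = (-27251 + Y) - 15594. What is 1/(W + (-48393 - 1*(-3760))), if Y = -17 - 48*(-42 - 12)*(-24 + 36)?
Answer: -1/56391 ≈ -1.7733e-5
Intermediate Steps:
Y = 31087 (Y = -17 - (-2592)*12 = -17 - 48*(-648) = -17 + 31104 = 31087)
W = -11758 (W = (-27251 + 31087) - 15594 = 3836 - 15594 = -11758)
1/(W + (-48393 - 1*(-3760))) = 1/(-11758 + (-48393 - 1*(-3760))) = 1/(-11758 + (-48393 + 3760)) = 1/(-11758 - 44633) = 1/(-56391) = -1/56391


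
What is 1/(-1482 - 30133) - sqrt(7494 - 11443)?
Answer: -1/31615 - I*sqrt(3949) ≈ -3.1631e-5 - 62.841*I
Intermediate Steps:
1/(-1482 - 30133) - sqrt(7494 - 11443) = 1/(-31615) - sqrt(-3949) = -1/31615 - I*sqrt(3949)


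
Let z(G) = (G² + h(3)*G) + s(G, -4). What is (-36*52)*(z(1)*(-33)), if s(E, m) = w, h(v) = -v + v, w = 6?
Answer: 432432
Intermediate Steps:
h(v) = 0
s(E, m) = 6
z(G) = 6 + G² (z(G) = (G² + 0*G) + 6 = (G² + 0) + 6 = G² + 6 = 6 + G²)
(-36*52)*(z(1)*(-33)) = (-36*52)*((6 + 1²)*(-33)) = -1872*(6 + 1)*(-33) = -13104*(-33) = -1872*(-231) = 432432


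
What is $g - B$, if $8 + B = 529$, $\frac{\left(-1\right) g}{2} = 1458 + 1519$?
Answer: $-6475$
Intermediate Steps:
$g = -5954$ ($g = - 2 \left(1458 + 1519\right) = \left(-2\right) 2977 = -5954$)
$B = 521$ ($B = -8 + 529 = 521$)
$g - B = -5954 - 521 = -6475$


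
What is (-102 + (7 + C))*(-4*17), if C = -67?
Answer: 11016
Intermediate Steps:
(-102 + (7 + C))*(-4*17) = (-102 + (7 - 67))*(-4*17) = (-102 - 60)*(-68) = -162*(-68) = 11016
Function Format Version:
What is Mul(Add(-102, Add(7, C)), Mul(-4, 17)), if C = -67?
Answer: 11016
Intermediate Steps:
Mul(Add(-102, Add(7, C)), Mul(-4, 17)) = Mul(Add(-102, Add(7, -67)), Mul(-4, 17)) = Mul(Add(-102, -60), -68) = Mul(-162, -68) = 11016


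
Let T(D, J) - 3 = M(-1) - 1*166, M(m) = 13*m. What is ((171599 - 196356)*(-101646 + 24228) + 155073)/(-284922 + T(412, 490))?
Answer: -1916792499/285098 ≈ -6723.3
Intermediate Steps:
T(D, J) = -176 (T(D, J) = 3 + (13*(-1) - 1*166) = 3 + (-13 - 166) = 3 - 179 = -176)
((171599 - 196356)*(-101646 + 24228) + 155073)/(-284922 + T(412, 490)) = ((171599 - 196356)*(-101646 + 24228) + 155073)/(-284922 - 176) = (-24757*(-77418) + 155073)/(-285098) = (1916637426 + 155073)*(-1/285098) = 1916792499*(-1/285098) = -1916792499/285098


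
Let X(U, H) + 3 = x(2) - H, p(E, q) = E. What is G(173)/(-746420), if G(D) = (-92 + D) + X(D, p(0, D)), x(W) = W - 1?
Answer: -79/746420 ≈ -0.00010584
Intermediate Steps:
x(W) = -1 + W
X(U, H) = -2 - H (X(U, H) = -3 + ((-1 + 2) - H) = -3 + (1 - H) = -2 - H)
G(D) = -94 + D (G(D) = (-92 + D) + (-2 - 1*0) = (-92 + D) + (-2 + 0) = (-92 + D) - 2 = -94 + D)
G(173)/(-746420) = (-94 + 173)/(-746420) = 79*(-1/746420) = -79/746420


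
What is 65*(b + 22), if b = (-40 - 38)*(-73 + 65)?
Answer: 41990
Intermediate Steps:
b = 624 (b = -78*(-8) = 624)
65*(b + 22) = 65*(624 + 22) = 65*646 = 41990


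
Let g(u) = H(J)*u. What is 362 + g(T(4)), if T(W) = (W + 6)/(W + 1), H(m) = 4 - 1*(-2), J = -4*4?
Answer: 374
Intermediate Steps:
J = -16
H(m) = 6 (H(m) = 4 + 2 = 6)
T(W) = (6 + W)/(1 + W)
g(u) = 6*u
362 + g(T(4)) = 362 + 6*((6 + 4)/(1 + 4)) = 362 + 6*(10/5) = 362 + 6*((1/5)*10) = 362 + 6*2 = 362 + 12 = 374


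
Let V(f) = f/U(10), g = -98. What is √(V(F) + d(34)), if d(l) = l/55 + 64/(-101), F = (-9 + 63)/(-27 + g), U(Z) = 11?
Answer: 2*I*√10560055/27775 ≈ 0.234*I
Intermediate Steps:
F = -54/125 (F = (-9 + 63)/(-27 - 98) = 54/(-125) = 54*(-1/125) = -54/125 ≈ -0.43200)
V(f) = f/11
d(l) = -64/101 + l/55 (d(l) = l*(1/55) + 64*(-1/101) = l/55 - 64/101 = -64/101 + l/55)
√(V(F) + d(34)) = √((1/11)*(-54/125) + (-64/101 + (1/55)*34)) = √(-54/1375 + (-64/101 + 34/55)) = √(-54/1375 - 86/5555) = √(-7604/138875) = 2*I*√10560055/27775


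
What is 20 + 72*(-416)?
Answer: -29932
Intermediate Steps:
20 + 72*(-416) = 20 - 29952 = -29932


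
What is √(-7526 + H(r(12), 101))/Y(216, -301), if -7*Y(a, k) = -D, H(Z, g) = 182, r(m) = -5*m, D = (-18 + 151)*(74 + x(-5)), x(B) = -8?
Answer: 2*I*√51/209 ≈ 0.068339*I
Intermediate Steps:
D = 8778 (D = (-18 + 151)*(74 - 8) = 133*66 = 8778)
Y(a, k) = 1254 (Y(a, k) = -(-1)*8778/7 = -⅐*(-8778) = 1254)
√(-7526 + H(r(12), 101))/Y(216, -301) = √(-7526 + 182)/1254 = √(-7344)*(1/1254) = (12*I*√51)*(1/1254) = 2*I*√51/209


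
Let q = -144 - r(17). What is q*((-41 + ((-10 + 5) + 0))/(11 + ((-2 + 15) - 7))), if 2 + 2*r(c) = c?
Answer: 6969/17 ≈ 409.94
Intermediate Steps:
r(c) = -1 + c/2
q = -303/2 (q = -144 - (-1 + (½)*17) = -144 - (-1 + 17/2) = -144 - 1*15/2 = -144 - 15/2 = -303/2 ≈ -151.50)
q*((-41 + ((-10 + 5) + 0))/(11 + ((-2 + 15) - 7))) = -303*(-41 + ((-10 + 5) + 0))/(2*(11 + ((-2 + 15) - 7))) = -303*(-41 + (-5 + 0))/(2*(11 + (13 - 7))) = -303*(-41 - 5)/(2*(11 + 6)) = -(-6969)/17 = -303/2*(-46/17) = 6969/17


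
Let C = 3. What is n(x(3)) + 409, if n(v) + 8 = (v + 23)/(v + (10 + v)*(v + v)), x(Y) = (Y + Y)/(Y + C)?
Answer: 9247/23 ≈ 402.04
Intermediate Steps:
x(Y) = 2*Y/(3 + Y) (x(Y) = (Y + Y)/(Y + 3) = (2*Y)/(3 + Y) = 2*Y/(3 + Y))
n(v) = -8 + (23 + v)/(v + 2*v*(10 + v)) (n(v) = -8 + (v + 23)/(v + (10 + v)*(v + v)) = -8 + (23 + v)/(v + (10 + v)*(2*v)) = -8 + (23 + v)/(v + 2*v*(10 + v)))
n(x(3)) + 409 = (23 - 334*3/(3 + 3) - 16*36/(3 + 3)²)/(((2*3/(3 + 3)))*(21 + 2*(2*3/(3 + 3)))) + 409 = (23 - 334*3/6 - 16*1²)/(((2*3/6))*(21 + 2*(2*3/6))) + 409 = (23 - 334*3/6 - 16*1²)/(((2*3*(⅙)))*(21 + 2*(2*3*(⅙)))) + 409 = (23 - 167*1 - 16*1²)/(1*(21 + 2*1)) + 409 = 1*(23 - 167 - 16*1)/(21 + 2) + 409 = 1*(23 - 167 - 16)/23 + 409 = 1*(1/23)*(-160) + 409 = -160/23 + 409 = 9247/23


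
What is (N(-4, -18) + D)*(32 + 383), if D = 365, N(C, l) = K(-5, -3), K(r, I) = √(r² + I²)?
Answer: 151475 + 415*√34 ≈ 1.5389e+5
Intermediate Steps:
K(r, I) = √(I² + r²)
N(C, l) = √34 (N(C, l) = √((-3)² + (-5)²) = √(9 + 25) = √34)
(N(-4, -18) + D)*(32 + 383) = (√34 + 365)*(32 + 383) = (365 + √34)*415 = 151475 + 415*√34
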